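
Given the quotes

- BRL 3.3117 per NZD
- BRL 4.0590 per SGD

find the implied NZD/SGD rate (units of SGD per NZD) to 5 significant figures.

1 NZD × 3.3117 = 3.3117 BRL
3.3117 BRL ÷ 4.0590 = 0.815891 SGD

NZD/SGD = 0.81589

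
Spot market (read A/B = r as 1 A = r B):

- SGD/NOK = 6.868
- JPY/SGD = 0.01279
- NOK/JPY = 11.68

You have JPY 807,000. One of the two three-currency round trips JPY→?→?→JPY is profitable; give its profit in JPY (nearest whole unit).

Profitable loop is JPY → SGD → NOK → JPY:
JPY 807,000 × 0.01279 = SGD 10,321.53
SGD 10,321.53 × 6.868 = NOK 70,888.27
NOK 70,888.27 × 11.68 = JPY 827,975
Profit = JPY 827,975 − JPY 807,000

Profit: JPY 20,975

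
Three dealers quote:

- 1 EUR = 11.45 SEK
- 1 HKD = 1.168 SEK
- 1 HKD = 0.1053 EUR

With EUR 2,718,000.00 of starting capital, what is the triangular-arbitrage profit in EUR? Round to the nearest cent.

Profitable loop is EUR → SEK → HKD → EUR:
EUR 2,718,000.00 × 11.45 = SEK 31,121,100.00
SEK 31,121,100.00 ÷ 1.168 = HKD 26,644,777.40
HKD 26,644,777.40 × 0.1053 = EUR 2,805,695.06
Profit = EUR 2,805,695.06 − EUR 2,718,000.00

Profit: EUR 87,695.06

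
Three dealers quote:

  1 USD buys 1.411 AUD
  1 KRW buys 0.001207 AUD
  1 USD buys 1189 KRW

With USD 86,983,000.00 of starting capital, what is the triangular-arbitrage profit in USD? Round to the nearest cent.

Profit: USD 1,487,094.90

Profitable loop is USD → KRW → AUD → USD:
USD 86,983,000.00 × 1189 = KRW 103,422,787,000
KRW 103,422,787,000 × 0.001207 = AUD 124,831,303.91
AUD 124,831,303.91 ÷ 1.411 = USD 88,470,094.90
Profit = USD 88,470,094.90 − USD 86,983,000.00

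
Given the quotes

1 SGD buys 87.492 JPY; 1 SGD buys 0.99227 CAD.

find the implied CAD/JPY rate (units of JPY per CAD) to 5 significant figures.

1 CAD ÷ 0.99227 = 1.00779 SGD
1.00779 SGD × 87.492 = 88.1736 JPY

CAD/JPY = 88.174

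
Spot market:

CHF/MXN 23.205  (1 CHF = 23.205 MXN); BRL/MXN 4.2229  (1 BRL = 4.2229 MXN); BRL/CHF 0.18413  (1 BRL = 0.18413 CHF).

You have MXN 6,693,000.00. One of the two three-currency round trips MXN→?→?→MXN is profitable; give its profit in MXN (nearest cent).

Profitable loop is MXN → BRL → CHF → MXN:
MXN 6,693,000.00 ÷ 4.2229 = BRL 1,584,929.79
BRL 1,584,929.79 × 0.18413 = CHF 291,833.12
CHF 291,833.12 × 23.205 = MXN 6,771,987.59
Profit = MXN 6,771,987.59 − MXN 6,693,000.00

Profit: MXN 78,987.59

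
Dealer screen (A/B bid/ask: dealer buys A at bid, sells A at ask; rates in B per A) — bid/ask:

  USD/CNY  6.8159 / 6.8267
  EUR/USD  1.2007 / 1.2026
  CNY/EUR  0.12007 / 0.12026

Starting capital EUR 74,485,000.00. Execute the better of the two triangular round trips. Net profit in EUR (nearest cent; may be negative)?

Best loop EUR → CNY → USD → EUR:
EUR 74,485,000.00 ÷ 0.12026 (buy CNY at ask) = CNY 619,366,372.86
CNY 619,366,372.86 ÷ 6.8267 (buy USD at ask) = USD 90,727,053.02
USD 90,727,053.02 ÷ 1.2026 (buy EUR at ask) = EUR 75,442,418.94

Net profit: EUR 957,418.94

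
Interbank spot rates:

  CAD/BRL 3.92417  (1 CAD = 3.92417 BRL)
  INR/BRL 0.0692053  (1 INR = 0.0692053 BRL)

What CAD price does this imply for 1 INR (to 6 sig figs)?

INR/CAD = 0.0176357

1 INR × 0.0692053 = 0.0692053 BRL
0.0692053 BRL ÷ 3.92417 = 0.0176357 CAD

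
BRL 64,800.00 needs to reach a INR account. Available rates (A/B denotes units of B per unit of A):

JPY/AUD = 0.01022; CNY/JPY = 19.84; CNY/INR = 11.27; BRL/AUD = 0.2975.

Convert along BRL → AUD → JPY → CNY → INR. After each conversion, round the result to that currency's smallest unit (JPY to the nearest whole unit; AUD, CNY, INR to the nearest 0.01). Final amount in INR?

INR 1,071,502.69

BRL 64,800.00 × 0.2975 = AUD 19,278.00
AUD 19,278.00 ÷ 0.01022 = JPY 1,886,301
JPY 1,886,301 ÷ 19.84 = CNY 95,075.66
CNY 95,075.66 × 11.27 = INR 1,071,502.69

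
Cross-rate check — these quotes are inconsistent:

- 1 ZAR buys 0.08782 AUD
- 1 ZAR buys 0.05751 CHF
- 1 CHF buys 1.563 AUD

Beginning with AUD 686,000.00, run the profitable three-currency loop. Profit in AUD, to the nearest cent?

Profit: AUD 16,155.06

Profitable loop is AUD → ZAR → CHF → AUD:
AUD 686,000.00 ÷ 0.08782 = ZAR 7,811,432.48
ZAR 7,811,432.48 × 0.05751 = CHF 449,235.48
CHF 449,235.48 × 1.563 = AUD 702,155.06
Profit = AUD 702,155.06 − AUD 686,000.00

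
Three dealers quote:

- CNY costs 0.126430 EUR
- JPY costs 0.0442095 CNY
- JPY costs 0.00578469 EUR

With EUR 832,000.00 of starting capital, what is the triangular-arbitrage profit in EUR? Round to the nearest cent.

Profit: EUR 29,068.45

Profitable loop is EUR → CNY → JPY → EUR:
EUR 832,000.00 ÷ 0.126430 = CNY 6,580,716.60
CNY 6,580,716.60 ÷ 0.0442095 = JPY 148,852,998
JPY 148,852,998 × 0.00578469 = EUR 861,068.45
Profit = EUR 861,068.45 − EUR 832,000.00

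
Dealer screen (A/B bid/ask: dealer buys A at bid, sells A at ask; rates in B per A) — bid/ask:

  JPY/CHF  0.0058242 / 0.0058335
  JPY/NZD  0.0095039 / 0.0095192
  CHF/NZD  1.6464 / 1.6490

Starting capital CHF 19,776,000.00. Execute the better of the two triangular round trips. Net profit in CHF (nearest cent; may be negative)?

Net profit: CHF 144,931.37

Best loop CHF → NZD → JPY → CHF:
CHF 19,776,000.00 × 1.6464 (sell CHF at bid) = NZD 32,559,206.40
NZD 32,559,206.40 ÷ 0.0095192 (buy JPY at ask) = JPY 3,420,372,132
JPY 3,420,372,132 × 0.0058242 (sell JPY at bid) = CHF 19,920,931.37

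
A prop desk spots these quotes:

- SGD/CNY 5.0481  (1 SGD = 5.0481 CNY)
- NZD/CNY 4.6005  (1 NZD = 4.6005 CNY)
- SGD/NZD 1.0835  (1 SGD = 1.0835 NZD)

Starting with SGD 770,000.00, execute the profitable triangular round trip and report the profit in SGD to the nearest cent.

Profit: SGD 9,802.68

Profitable loop is SGD → CNY → NZD → SGD:
SGD 770,000.00 × 5.0481 = CNY 3,887,037.00
CNY 3,887,037.00 ÷ 4.6005 = NZD 844,916.20
NZD 844,916.20 ÷ 1.0835 = SGD 779,802.68
Profit = SGD 779,802.68 − SGD 770,000.00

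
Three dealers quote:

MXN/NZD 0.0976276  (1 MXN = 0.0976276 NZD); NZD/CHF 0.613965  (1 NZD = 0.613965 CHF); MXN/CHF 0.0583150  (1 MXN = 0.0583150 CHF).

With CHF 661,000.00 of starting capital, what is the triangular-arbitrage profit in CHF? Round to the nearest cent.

Profit: CHF 18,418.56

Profitable loop is CHF → MXN → NZD → CHF:
CHF 661,000.00 ÷ 0.0583150 = MXN 11,334,991.00
MXN 11,334,991.00 × 0.0976276 = NZD 1,106,607.97
NZD 1,106,607.97 × 0.613965 = CHF 679,418.56
Profit = CHF 679,418.56 − CHF 661,000.00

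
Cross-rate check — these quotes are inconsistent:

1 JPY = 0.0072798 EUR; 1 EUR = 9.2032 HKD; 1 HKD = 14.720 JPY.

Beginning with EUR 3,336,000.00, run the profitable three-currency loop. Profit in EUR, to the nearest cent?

Profitable loop is EUR → JPY → HKD → EUR:
EUR 3,336,000.00 ÷ 0.0072798 = JPY 458,254,348
JPY 458,254,348 ÷ 14.720 = HKD 31,131,409.49
HKD 31,131,409.49 ÷ 9.2032 = EUR 3,382,672.28
Profit = EUR 3,382,672.28 − EUR 3,336,000.00

Profit: EUR 46,672.28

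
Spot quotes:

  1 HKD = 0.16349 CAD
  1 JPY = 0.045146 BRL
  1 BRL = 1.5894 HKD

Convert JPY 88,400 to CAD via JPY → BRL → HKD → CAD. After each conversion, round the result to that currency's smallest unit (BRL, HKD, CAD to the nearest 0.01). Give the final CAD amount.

CAD 1,037.04

JPY 88,400 × 0.045146 = BRL 3,990.91
BRL 3,990.91 × 1.5894 = HKD 6,343.15
HKD 6,343.15 × 0.16349 = CAD 1,037.04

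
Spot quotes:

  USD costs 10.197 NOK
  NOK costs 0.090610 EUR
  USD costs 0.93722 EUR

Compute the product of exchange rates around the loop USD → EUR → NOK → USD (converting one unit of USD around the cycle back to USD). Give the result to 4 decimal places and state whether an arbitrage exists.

1.0144 (arbitrage exists)

Around USD → EUR → NOK → USD: 1 × 0.93722 ÷ 0.090610 ÷ 10.197 = 1.014362
Product > 1; profitable direction is USD → EUR → NOK → USD.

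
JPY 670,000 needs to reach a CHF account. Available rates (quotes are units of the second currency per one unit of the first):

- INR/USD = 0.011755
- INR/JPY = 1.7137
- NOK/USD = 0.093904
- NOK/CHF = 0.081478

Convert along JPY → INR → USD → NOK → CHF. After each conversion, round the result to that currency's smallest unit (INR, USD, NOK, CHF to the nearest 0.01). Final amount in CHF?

JPY 670,000 ÷ 1.7137 = INR 390,966.91
INR 390,966.91 × 0.011755 = USD 4,595.82
USD 4,595.82 ÷ 0.093904 = NOK 48,941.69
NOK 48,941.69 × 0.081478 = CHF 3,987.67

CHF 3,987.67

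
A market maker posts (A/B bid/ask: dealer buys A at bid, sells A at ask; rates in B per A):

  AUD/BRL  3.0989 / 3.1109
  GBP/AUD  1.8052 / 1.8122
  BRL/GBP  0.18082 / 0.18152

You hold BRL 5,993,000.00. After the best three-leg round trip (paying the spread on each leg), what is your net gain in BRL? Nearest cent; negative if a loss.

Best loop BRL → GBP → AUD → BRL:
BRL 5,993,000.00 × 0.18082 (sell BRL at bid) = GBP 1,083,654.26
GBP 1,083,654.26 × 1.8052 (sell GBP at bid) = AUD 1,956,212.67
AUD 1,956,212.67 × 3.0989 (sell AUD at bid) = BRL 6,062,107.44

Net profit: BRL 69,107.44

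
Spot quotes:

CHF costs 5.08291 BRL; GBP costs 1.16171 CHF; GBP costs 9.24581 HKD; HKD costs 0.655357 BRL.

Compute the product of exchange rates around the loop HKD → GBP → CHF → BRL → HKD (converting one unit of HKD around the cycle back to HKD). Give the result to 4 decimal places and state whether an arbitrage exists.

0.9745 (arbitrage exists)

Around HKD → GBP → CHF → BRL → HKD: 1 ÷ 9.24581 × 1.16171 × 5.08291 ÷ 0.655357 = 0.974512
Product < 1; profitable direction is HKD → BRL → CHF → GBP → HKD.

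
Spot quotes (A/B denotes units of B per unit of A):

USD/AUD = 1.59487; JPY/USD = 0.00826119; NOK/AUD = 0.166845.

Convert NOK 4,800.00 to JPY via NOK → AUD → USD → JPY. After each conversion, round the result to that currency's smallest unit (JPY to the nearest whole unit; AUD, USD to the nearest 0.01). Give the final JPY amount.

NOK 4,800.00 × 0.166845 = AUD 800.86
AUD 800.86 ÷ 1.59487 = USD 502.15
USD 502.15 ÷ 0.00826119 = JPY 60,784

JPY 60,784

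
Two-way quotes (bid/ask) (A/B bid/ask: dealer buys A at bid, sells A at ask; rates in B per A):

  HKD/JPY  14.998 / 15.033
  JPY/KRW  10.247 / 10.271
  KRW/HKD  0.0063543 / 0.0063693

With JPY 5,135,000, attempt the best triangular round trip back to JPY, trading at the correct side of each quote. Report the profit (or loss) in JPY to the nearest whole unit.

Best loop JPY → HKD → KRW → JPY:
JPY 5,135,000 ÷ 15.033 (buy HKD at ask) = HKD 341,581.85
HKD 341,581.85 ÷ 0.0063693 (buy KRW at ask) = KRW 53,629,418
KRW 53,629,418 ÷ 10.271 (buy JPY at ask) = JPY 5,221,441

Net profit: JPY 86,441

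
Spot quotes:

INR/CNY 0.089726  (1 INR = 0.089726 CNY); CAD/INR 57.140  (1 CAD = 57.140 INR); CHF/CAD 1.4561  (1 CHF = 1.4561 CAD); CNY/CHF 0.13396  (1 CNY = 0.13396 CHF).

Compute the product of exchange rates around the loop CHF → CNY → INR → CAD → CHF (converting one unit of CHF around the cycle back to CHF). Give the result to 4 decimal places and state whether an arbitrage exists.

Around CHF → CNY → INR → CAD → CHF: 1 ÷ 0.13396 ÷ 0.089726 ÷ 57.140 ÷ 1.4561 = 0.999943
Product ≈ 1 (deviation 0.006%, within rounding noise).

0.9999 (no arbitrage)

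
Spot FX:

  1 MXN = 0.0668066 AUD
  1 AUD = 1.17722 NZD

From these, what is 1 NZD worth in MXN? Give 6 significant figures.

NZD/MXN = 12.7152

1 NZD ÷ 1.17722 = 0.849459 AUD
0.849459 AUD ÷ 0.0668066 = 12.7152 MXN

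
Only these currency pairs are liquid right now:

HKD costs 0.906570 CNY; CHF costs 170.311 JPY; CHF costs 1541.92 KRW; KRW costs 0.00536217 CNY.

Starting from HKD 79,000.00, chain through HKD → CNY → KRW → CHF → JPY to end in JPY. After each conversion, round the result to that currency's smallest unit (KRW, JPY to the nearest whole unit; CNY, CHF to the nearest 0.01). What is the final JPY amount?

JPY 1,475,261

HKD 79,000.00 × 0.906570 = CNY 71,619.03
CNY 71,619.03 ÷ 0.00536217 = KRW 13,356,352
KRW 13,356,352 ÷ 1541.92 = CHF 8,662.16
CHF 8,662.16 × 170.311 = JPY 1,475,261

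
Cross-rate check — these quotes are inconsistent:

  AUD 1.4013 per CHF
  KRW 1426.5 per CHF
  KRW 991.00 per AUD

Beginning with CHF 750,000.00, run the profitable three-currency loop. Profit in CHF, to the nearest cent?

Profitable loop is CHF → KRW → AUD → CHF:
CHF 750,000.00 × 1426.5 = KRW 1,069,875,000
KRW 1,069,875,000 ÷ 991.00 = AUD 1,079,591.32
AUD 1,079,591.32 ÷ 1.4013 = CHF 770,421.27
Profit = CHF 770,421.27 − CHF 750,000.00

Profit: CHF 20,421.27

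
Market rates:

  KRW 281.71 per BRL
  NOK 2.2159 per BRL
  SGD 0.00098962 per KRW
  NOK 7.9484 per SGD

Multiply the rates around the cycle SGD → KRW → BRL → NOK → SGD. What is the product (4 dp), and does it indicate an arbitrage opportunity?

1.0000 (no arbitrage)

Around SGD → KRW → BRL → NOK → SGD: 1 ÷ 0.00098962 ÷ 281.71 × 2.2159 ÷ 7.9484 = 0.999999
Product ≈ 1 (deviation 0.000%, within rounding noise).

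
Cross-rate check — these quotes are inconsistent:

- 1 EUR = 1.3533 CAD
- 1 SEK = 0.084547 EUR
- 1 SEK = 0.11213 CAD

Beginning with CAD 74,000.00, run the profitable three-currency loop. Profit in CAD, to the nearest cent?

Profitable loop is CAD → SEK → EUR → CAD:
CAD 74,000.00 ÷ 0.11213 = SEK 659,948.27
SEK 659,948.27 × 0.084547 = EUR 55,796.65
EUR 55,796.65 × 1.3533 = CAD 75,509.60
Profit = CAD 75,509.60 − CAD 74,000.00

Profit: CAD 1,509.60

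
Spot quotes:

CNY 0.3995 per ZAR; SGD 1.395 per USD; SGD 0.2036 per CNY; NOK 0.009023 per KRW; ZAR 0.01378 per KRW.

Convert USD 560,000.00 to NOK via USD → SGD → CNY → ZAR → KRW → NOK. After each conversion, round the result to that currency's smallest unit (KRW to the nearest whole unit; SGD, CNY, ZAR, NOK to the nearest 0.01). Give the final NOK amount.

USD 560,000.00 × 1.395 = SGD 781,200.00
SGD 781,200.00 ÷ 0.2036 = CNY 3,836,935.17
CNY 3,836,935.17 ÷ 0.3995 = ZAR 9,604,343.35
ZAR 9,604,343.35 ÷ 0.01378 = KRW 696,977,021
KRW 696,977,021 × 0.009023 = NOK 6,288,823.66

NOK 6,288,823.66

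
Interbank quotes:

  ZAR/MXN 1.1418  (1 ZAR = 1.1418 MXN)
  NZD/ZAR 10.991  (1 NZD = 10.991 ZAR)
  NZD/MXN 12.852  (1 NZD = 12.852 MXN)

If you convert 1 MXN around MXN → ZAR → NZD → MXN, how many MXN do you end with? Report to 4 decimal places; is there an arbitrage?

Around MXN → ZAR → NZD → MXN: 1 ÷ 1.1418 ÷ 10.991 × 12.852 = 1.024103
Product > 1; profitable direction is MXN → ZAR → NZD → MXN.

1.0241 (arbitrage exists)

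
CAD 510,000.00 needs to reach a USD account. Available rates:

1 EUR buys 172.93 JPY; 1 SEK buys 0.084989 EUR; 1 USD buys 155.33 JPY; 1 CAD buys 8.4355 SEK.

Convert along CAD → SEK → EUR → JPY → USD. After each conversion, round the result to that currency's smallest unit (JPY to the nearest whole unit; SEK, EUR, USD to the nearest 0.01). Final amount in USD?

CAD 510,000.00 × 8.4355 = SEK 4,302,105.00
SEK 4,302,105.00 × 0.084989 = EUR 365,631.60
EUR 365,631.60 × 172.93 = JPY 63,228,673
JPY 63,228,673 ÷ 155.33 = USD 407,060.28

USD 407,060.28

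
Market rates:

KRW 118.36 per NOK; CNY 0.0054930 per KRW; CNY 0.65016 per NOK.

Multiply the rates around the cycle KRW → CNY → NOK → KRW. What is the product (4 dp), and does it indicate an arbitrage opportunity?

1.0000 (no arbitrage)

Around KRW → CNY → NOK → KRW: 1 × 0.0054930 ÷ 0.65016 × 118.36 = 0.999987
Product ≈ 1 (deviation 0.001%, within rounding noise).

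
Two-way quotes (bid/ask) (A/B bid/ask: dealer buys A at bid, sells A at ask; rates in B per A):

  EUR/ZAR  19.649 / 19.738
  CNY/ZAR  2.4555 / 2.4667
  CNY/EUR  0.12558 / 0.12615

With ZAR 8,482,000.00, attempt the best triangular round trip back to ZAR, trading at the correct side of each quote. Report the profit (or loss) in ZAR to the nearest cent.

Best loop ZAR → CNY → EUR → ZAR:
ZAR 8,482,000.00 ÷ 2.4667 (buy CNY at ask) = CNY 3,438,602.18
CNY 3,438,602.18 × 0.12558 (sell CNY at bid) = EUR 431,819.66
EUR 431,819.66 × 19.649 (sell EUR at bid) = ZAR 8,484,824.54

Net profit: ZAR 2,824.54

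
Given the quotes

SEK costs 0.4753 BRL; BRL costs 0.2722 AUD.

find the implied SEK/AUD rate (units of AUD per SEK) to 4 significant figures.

SEK/AUD = 0.1294

1 SEK × 0.4753 = 0.4753 BRL
0.4753 BRL × 0.2722 = 0.129377 AUD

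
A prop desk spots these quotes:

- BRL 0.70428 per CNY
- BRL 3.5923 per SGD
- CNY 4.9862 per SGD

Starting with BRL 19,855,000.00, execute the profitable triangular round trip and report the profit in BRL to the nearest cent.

Profit: BRL 455,819.18

Profitable loop is BRL → CNY → SGD → BRL:
BRL 19,855,000.00 ÷ 0.70428 = CNY 28,191,912.31
CNY 28,191,912.31 ÷ 4.9862 = SGD 5,653,987.47
SGD 5,653,987.47 × 3.5923 = BRL 20,310,819.18
Profit = BRL 20,310,819.18 − BRL 19,855,000.00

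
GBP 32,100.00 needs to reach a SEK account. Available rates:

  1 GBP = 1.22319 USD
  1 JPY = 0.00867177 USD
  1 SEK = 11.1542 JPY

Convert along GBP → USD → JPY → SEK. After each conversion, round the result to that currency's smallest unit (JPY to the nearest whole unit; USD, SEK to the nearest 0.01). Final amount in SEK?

GBP 32,100.00 × 1.22319 = USD 39,264.40
USD 39,264.40 ÷ 0.00867177 = JPY 4,527,841
JPY 4,527,841 ÷ 11.1542 = SEK 405,931.49

SEK 405,931.49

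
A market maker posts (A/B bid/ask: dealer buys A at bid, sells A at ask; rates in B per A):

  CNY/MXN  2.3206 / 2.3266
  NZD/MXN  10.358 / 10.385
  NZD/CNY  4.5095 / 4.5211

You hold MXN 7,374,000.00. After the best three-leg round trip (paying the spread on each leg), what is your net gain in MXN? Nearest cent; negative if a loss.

Best loop MXN → NZD → CNY → MXN:
MXN 7,374,000.00 ÷ 10.385 (buy NZD at ask) = NZD 710,062.59
NZD 710,062.59 × 4.5095 (sell NZD at bid) = CNY 3,202,027.25
CNY 3,202,027.25 × 2.3206 (sell CNY at bid) = MXN 7,430,624.44

Net profit: MXN 56,624.44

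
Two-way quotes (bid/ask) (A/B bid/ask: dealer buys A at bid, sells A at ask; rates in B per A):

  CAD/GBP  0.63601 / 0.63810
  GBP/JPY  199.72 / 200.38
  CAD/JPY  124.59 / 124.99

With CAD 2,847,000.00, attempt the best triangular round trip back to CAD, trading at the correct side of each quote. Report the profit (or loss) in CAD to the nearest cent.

Best loop CAD → GBP → JPY → CAD:
CAD 2,847,000.00 × 0.63601 (sell CAD at bid) = GBP 1,810,720.47
GBP 1,810,720.47 × 199.72 (sell GBP at bid) = JPY 361,637,092
JPY 361,637,092 ÷ 124.99 (buy CAD at ask) = CAD 2,893,328.20

Net profit: CAD 46,328.20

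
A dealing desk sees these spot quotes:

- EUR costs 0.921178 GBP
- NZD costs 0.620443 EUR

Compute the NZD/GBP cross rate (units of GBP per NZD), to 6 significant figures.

1 NZD × 0.620443 = 0.620443 EUR
0.620443 EUR × 0.921178 = 0.571538 GBP

NZD/GBP = 0.571538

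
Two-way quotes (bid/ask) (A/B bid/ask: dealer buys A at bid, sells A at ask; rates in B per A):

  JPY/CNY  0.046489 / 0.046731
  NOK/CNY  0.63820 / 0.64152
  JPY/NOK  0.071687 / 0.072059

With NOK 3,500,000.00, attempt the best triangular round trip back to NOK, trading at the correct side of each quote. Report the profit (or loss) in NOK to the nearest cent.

Best loop NOK → JPY → CNY → NOK:
NOK 3,500,000.00 ÷ 0.072059 (buy JPY at ask) = JPY 48,571,310
JPY 48,571,310 × 0.046489 (sell JPY at bid) = CNY 2,258,031.61
CNY 2,258,031.61 ÷ 0.64152 (buy NOK at ask) = NOK 3,519,814.84

Net profit: NOK 19,814.84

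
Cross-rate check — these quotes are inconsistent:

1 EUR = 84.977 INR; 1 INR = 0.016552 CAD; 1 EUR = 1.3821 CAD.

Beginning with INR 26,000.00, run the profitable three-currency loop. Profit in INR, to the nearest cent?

Profitable loop is INR → CAD → EUR → INR:
INR 26,000.00 × 0.016552 = CAD 430.35
CAD 430.35 ÷ 1.3821 = EUR 311.38
EUR 311.38 × 84.977 = INR 26,459.75
Profit = INR 26,459.75 − INR 26,000.00

Profit: INR 459.75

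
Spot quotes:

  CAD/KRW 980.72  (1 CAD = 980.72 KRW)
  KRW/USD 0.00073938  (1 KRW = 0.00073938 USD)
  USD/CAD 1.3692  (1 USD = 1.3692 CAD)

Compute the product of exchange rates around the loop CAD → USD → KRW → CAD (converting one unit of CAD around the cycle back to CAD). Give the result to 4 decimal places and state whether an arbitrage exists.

Around CAD → USD → KRW → CAD: 1 ÷ 1.3692 ÷ 0.00073938 ÷ 980.72 = 1.007211
Product > 1; profitable direction is CAD → USD → KRW → CAD.

1.0072 (arbitrage exists)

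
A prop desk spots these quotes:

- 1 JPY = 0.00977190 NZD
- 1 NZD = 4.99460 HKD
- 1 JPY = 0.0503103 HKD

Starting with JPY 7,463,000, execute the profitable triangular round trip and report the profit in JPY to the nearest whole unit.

Profit: JPY 229,909

Profitable loop is JPY → HKD → NZD → JPY:
JPY 7,463,000 × 0.0503103 = HKD 375,465.77
HKD 375,465.77 ÷ 4.99460 = NZD 75,174.34
NZD 75,174.34 ÷ 0.00977190 = JPY 7,692,909
Profit = JPY 7,692,909 − JPY 7,463,000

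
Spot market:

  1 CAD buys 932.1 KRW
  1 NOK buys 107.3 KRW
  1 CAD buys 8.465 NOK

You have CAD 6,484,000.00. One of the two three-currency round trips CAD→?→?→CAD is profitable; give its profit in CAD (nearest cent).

Profit: CAD 169,939.22

Profitable loop is CAD → KRW → NOK → CAD:
CAD 6,484,000.00 × 932.1 = KRW 6,043,736,400
KRW 6,043,736,400 ÷ 107.3 = NOK 56,325,595.53
NOK 56,325,595.53 ÷ 8.465 = CAD 6,653,939.22
Profit = CAD 6,653,939.22 − CAD 6,484,000.00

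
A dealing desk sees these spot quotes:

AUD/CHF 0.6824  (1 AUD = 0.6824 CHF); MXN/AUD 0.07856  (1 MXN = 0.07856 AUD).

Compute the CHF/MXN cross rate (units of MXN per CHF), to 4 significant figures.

1 CHF ÷ 0.6824 = 1.46542 AUD
1.46542 AUD ÷ 0.07856 = 18.6535 MXN

CHF/MXN = 18.65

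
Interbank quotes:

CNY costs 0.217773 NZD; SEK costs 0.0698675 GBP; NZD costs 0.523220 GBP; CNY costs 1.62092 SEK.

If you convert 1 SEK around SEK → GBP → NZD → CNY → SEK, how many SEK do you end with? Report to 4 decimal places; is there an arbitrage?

Around SEK → GBP → NZD → CNY → SEK: 1 × 0.0698675 ÷ 0.523220 ÷ 0.217773 × 1.62092 = 0.993913
Product < 1; profitable direction is SEK → CNY → NZD → GBP → SEK.

0.9939 (arbitrage exists)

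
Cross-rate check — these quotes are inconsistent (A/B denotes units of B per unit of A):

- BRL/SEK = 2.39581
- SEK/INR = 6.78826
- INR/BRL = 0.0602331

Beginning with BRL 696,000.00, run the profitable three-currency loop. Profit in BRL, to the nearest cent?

Profit: BRL 14,498.53

Profitable loop is BRL → INR → SEK → BRL:
BRL 696,000.00 ÷ 0.0602331 = INR 11,555,108.40
INR 11,555,108.40 ÷ 6.78826 = SEK 1,702,219.48
SEK 1,702,219.48 ÷ 2.39581 = BRL 710,498.53
Profit = BRL 710,498.53 − BRL 696,000.00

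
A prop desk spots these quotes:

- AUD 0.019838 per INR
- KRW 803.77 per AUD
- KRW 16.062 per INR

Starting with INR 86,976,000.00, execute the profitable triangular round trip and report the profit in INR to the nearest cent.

Profit: INR 637,165.90

Profitable loop is INR → KRW → AUD → INR:
INR 86,976,000.00 × 16.062 = KRW 1,397,008,512
KRW 1,397,008,512 ÷ 803.77 = AUD 1,738,069.99
AUD 1,738,069.99 ÷ 0.019838 = INR 87,613,165.90
Profit = INR 87,613,165.90 − INR 86,976,000.00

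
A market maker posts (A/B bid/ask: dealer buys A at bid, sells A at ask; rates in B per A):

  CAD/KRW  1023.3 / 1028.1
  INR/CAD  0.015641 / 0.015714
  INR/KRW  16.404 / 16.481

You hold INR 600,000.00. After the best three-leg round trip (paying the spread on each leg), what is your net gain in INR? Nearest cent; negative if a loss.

Net profit: INR 9,226.66

Best loop INR → KRW → CAD → INR:
INR 600,000.00 × 16.404 (sell INR at bid) = KRW 9,842,400
KRW 9,842,400 ÷ 1028.1 (buy CAD at ask) = CAD 9,573.39
CAD 9,573.39 ÷ 0.015714 (buy INR at ask) = INR 609,226.66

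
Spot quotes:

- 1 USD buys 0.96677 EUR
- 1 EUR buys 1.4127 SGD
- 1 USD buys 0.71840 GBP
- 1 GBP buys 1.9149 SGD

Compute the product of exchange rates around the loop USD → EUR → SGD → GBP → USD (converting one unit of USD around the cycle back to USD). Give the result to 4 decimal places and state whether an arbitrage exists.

0.9928 (arbitrage exists)

Around USD → EUR → SGD → GBP → USD: 1 × 0.96677 × 1.4127 ÷ 1.9149 ÷ 0.71840 = 0.992798
Product < 1; profitable direction is USD → GBP → SGD → EUR → USD.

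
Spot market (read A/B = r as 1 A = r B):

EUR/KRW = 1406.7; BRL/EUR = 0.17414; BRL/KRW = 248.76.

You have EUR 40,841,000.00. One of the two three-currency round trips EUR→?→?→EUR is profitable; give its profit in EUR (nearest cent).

Profit: EUR 633,092.11

Profitable loop is EUR → BRL → KRW → EUR:
EUR 40,841,000.00 ÷ 0.17414 = BRL 234,529,688.76
BRL 234,529,688.76 × 248.76 = KRW 58,341,605,375
KRW 58,341,605,375 ÷ 1406.7 = EUR 41,474,092.11
Profit = EUR 41,474,092.11 − EUR 40,841,000.00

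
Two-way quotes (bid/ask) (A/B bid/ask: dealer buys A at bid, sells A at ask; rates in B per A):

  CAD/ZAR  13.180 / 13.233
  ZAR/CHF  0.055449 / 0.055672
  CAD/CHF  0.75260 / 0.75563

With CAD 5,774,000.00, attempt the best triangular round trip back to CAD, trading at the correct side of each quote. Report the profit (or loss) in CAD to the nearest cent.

Net profit: CAD 124,558.05

Best loop CAD → CHF → ZAR → CAD:
CAD 5,774,000.00 × 0.75260 (sell CAD at bid) = CHF 4,345,512.40
CHF 4,345,512.40 ÷ 0.055672 (buy ZAR at ask) = ZAR 78,055,618.62
ZAR 78,055,618.62 ÷ 13.233 (buy CAD at ask) = CAD 5,898,558.05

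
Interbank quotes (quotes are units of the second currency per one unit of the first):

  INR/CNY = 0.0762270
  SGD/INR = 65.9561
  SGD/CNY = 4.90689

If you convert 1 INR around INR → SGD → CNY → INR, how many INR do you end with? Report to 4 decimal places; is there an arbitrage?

0.9760 (arbitrage exists)

Around INR → SGD → CNY → INR: 1 ÷ 65.9561 × 4.90689 ÷ 0.0762270 = 0.975984
Product < 1; profitable direction is INR → CNY → SGD → INR.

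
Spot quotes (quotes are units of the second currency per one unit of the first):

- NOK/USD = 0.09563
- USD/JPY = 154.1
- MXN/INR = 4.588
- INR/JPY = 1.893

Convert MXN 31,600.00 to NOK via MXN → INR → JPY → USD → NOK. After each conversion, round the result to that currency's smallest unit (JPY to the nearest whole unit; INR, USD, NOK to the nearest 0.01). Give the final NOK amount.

MXN 31,600.00 × 4.588 = INR 144,980.80
INR 144,980.80 × 1.893 = JPY 274,449
JPY 274,449 ÷ 154.1 = USD 1,780.98
USD 1,780.98 ÷ 0.09563 = NOK 18,623.65

NOK 18,623.65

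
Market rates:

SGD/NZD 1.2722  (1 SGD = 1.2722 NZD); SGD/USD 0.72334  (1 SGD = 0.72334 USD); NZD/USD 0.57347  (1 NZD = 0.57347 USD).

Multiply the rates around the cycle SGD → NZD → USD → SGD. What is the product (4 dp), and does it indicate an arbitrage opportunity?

Around SGD → NZD → USD → SGD: 1 × 1.2722 × 0.57347 ÷ 0.72334 = 1.008611
Product > 1; profitable direction is SGD → NZD → USD → SGD.

1.0086 (arbitrage exists)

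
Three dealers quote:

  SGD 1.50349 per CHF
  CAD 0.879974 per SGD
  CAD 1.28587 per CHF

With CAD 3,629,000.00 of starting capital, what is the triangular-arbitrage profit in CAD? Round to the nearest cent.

Profit: CAD 104,879.42

Profitable loop is CAD → CHF → SGD → CAD:
CAD 3,629,000.00 ÷ 1.28587 = CHF 2,822,213.75
CHF 2,822,213.75 × 1.50349 = SGD 4,243,170.16
SGD 4,243,170.16 × 0.879974 = CAD 3,733,879.42
Profit = CAD 3,733,879.42 − CAD 3,629,000.00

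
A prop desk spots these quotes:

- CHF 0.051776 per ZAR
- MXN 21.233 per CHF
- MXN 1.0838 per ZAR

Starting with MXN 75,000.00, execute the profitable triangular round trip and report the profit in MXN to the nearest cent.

Profit: MXN 1,076.75

Profitable loop is MXN → ZAR → CHF → MXN:
MXN 75,000.00 ÷ 1.0838 = ZAR 69,200.96
ZAR 69,200.96 × 0.051776 = CHF 3,582.95
CHF 3,582.95 × 21.233 = MXN 76,076.75
Profit = MXN 76,076.75 − MXN 75,000.00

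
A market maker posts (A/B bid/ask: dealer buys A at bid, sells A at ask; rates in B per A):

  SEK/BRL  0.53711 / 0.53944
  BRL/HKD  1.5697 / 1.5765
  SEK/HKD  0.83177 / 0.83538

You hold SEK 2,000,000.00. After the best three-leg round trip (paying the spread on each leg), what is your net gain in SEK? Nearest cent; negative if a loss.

Best loop SEK → BRL → HKD → SEK:
SEK 2,000,000.00 × 0.53711 (sell SEK at bid) = BRL 1,074,220.00
BRL 1,074,220.00 × 1.5697 (sell BRL at bid) = HKD 1,686,203.13
HKD 1,686,203.13 ÷ 0.83538 (buy SEK at ask) = SEK 2,018,486.36

Net profit: SEK 18,486.36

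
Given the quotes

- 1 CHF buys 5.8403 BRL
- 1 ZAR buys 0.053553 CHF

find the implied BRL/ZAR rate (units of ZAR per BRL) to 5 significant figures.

1 BRL ÷ 5.8403 = 0.171224 CHF
0.171224 CHF ÷ 0.053553 = 3.19728 ZAR

BRL/ZAR = 3.1973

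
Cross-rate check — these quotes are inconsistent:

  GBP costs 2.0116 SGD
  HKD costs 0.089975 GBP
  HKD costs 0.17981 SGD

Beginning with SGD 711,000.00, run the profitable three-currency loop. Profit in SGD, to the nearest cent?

Profitable loop is SGD → HKD → GBP → SGD:
SGD 711,000.00 ÷ 0.17981 = HKD 3,954,173.85
HKD 3,954,173.85 × 0.089975 = GBP 355,776.79
GBP 355,776.79 × 2.0116 = SGD 715,680.60
Profit = SGD 715,680.60 − SGD 711,000.00

Profit: SGD 4,680.60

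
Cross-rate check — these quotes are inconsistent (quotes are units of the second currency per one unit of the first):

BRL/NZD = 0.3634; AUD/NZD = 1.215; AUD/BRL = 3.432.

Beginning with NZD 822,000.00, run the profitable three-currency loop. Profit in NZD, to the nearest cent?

Profitable loop is NZD → AUD → BRL → NZD:
NZD 822,000.00 ÷ 1.215 = AUD 676,543.21
AUD 676,543.21 × 3.432 = BRL 2,321,896.30
BRL 2,321,896.30 × 0.3634 = NZD 843,777.11
Profit = NZD 843,777.11 − NZD 822,000.00

Profit: NZD 21,777.11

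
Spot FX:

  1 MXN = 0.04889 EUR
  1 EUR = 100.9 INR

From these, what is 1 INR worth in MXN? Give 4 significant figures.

INR/MXN = 0.2027

1 INR ÷ 100.9 = 0.0099108 EUR
0.0099108 EUR ÷ 0.04889 = 0.202716 MXN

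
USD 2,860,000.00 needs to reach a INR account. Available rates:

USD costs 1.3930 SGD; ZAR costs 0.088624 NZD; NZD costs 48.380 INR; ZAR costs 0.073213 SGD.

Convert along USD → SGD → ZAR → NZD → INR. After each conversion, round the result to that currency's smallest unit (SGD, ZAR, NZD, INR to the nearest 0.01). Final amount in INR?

USD 2,860,000.00 × 1.3930 = SGD 3,983,980.00
SGD 3,983,980.00 ÷ 0.073213 = ZAR 54,416,292.19
ZAR 54,416,292.19 × 0.088624 = NZD 4,822,589.48
NZD 4,822,589.48 × 48.380 = INR 233,316,879.04

INR 233,316,879.04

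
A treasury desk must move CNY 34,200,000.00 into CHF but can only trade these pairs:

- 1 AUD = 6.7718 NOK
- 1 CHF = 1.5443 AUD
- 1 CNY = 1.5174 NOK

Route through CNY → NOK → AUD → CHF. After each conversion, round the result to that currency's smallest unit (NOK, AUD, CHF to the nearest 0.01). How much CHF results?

CHF 4,962,384.26

CNY 34,200,000.00 × 1.5174 = NOK 51,895,080.00
NOK 51,895,080.00 ÷ 6.7718 = AUD 7,663,410.02
AUD 7,663,410.02 ÷ 1.5443 = CHF 4,962,384.26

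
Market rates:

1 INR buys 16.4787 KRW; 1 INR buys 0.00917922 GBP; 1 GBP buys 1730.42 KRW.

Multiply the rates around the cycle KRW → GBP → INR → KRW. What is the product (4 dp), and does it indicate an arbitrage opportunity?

1.0374 (arbitrage exists)

Around KRW → GBP → INR → KRW: 1 ÷ 1730.42 ÷ 0.00917922 × 16.4787 = 1.037446
Product > 1; profitable direction is KRW → GBP → INR → KRW.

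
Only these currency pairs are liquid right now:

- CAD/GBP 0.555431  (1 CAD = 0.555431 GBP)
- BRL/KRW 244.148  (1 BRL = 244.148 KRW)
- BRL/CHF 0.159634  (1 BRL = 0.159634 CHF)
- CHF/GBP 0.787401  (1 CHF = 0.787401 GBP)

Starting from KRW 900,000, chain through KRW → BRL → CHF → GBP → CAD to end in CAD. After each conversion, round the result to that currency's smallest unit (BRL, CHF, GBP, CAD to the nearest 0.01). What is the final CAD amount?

KRW 900,000 ÷ 244.148 = BRL 3,686.29
BRL 3,686.29 × 0.159634 = CHF 588.46
CHF 588.46 × 0.787401 = GBP 463.35
GBP 463.35 ÷ 0.555431 = CAD 834.22

CAD 834.22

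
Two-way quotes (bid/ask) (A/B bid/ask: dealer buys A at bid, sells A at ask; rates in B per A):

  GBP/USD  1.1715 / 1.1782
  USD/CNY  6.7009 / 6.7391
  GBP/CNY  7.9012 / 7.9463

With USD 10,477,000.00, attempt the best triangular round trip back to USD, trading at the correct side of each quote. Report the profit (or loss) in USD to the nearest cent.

Best loop USD → GBP → CNY → USD:
USD 10,477,000.00 ÷ 1.1782 (buy GBP at ask) = GBP 8,892,378.20
GBP 8,892,378.20 × 7.9012 (sell GBP at bid) = CNY 70,260,458.67
CNY 70,260,458.67 ÷ 6.7391 (buy USD at ask) = USD 10,425,792.56

Net result: USD -51,207.44 (no profitable arbitrage after spreads)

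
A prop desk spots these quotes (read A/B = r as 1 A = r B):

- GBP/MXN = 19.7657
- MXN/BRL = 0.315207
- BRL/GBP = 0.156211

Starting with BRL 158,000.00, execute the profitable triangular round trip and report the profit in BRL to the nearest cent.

Profit: BRL 4,344.44

Profitable loop is BRL → MXN → GBP → BRL:
BRL 158,000.00 ÷ 0.315207 = MXN 501,257.90
MXN 501,257.90 ÷ 19.7657 = GBP 25,359.99
GBP 25,359.99 ÷ 0.156211 = BRL 162,344.44
Profit = BRL 162,344.44 − BRL 158,000.00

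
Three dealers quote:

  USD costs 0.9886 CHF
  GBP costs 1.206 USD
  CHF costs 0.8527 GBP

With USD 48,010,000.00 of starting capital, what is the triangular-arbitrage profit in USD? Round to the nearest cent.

Profitable loop is USD → CHF → GBP → USD:
USD 48,010,000.00 × 0.9886 = CHF 47,462,686.00
CHF 47,462,686.00 × 0.8527 = GBP 40,471,432.35
GBP 40,471,432.35 × 1.206 = USD 48,808,547.42
Profit = USD 48,808,547.42 − USD 48,010,000.00

Profit: USD 798,547.42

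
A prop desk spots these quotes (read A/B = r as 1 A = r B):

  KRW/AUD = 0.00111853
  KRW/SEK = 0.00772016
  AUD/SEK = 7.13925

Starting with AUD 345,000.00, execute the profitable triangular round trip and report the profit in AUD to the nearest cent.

Profit: AUD 11,856.01

Profitable loop is AUD → SEK → KRW → AUD:
AUD 345,000.00 × 7.13925 = SEK 2,463,041.25
SEK 2,463,041.25 ÷ 0.00772016 = KRW 319,040,182
KRW 319,040,182 × 0.00111853 = AUD 356,856.01
Profit = AUD 356,856.01 − AUD 345,000.00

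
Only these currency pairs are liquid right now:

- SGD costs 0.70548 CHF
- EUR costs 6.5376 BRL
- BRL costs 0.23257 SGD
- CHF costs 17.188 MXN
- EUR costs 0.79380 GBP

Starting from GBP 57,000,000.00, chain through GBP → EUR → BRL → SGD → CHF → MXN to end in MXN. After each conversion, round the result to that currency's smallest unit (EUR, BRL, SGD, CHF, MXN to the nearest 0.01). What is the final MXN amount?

GBP 57,000,000.00 ÷ 0.79380 = EUR 71,806,500.38
EUR 71,806,500.38 × 6.5376 = BRL 469,442,176.88
BRL 469,442,176.88 × 0.23257 = SGD 109,178,167.08
SGD 109,178,167.08 × 0.70548 = CHF 77,023,013.31
CHF 77,023,013.31 × 17.188 = MXN 1,323,871,552.77

MXN 1,323,871,552.77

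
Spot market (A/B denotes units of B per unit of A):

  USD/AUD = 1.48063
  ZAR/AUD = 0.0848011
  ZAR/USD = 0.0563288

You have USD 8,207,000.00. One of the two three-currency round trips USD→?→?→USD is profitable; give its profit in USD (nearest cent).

Profit: USD 137,664.40

Profitable loop is USD → ZAR → AUD → USD:
USD 8,207,000.00 ÷ 0.0563288 = ZAR 145,698,115.35
ZAR 145,698,115.35 × 0.0848011 = AUD 12,355,360.45
AUD 12,355,360.45 ÷ 1.48063 = USD 8,344,664.40
Profit = USD 8,344,664.40 − USD 8,207,000.00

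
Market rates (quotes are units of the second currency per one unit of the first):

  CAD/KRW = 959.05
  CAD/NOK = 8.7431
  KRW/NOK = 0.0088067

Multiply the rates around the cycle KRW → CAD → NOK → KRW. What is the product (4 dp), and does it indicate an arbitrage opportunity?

1.0352 (arbitrage exists)

Around KRW → CAD → NOK → KRW: 1 ÷ 959.05 × 8.7431 ÷ 0.0088067 = 1.035168
Product > 1; profitable direction is KRW → CAD → NOK → KRW.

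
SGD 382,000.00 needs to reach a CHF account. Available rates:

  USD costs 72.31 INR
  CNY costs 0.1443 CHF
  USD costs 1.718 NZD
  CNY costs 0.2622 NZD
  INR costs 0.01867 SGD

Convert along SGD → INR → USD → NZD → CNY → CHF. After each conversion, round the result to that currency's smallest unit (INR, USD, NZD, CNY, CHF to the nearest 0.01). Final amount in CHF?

SGD 382,000.00 ÷ 0.01867 = INR 20,460,632.03
INR 20,460,632.03 ÷ 72.31 = USD 282,957.16
USD 282,957.16 × 1.718 = NZD 486,120.40
NZD 486,120.40 ÷ 0.2622 = CNY 1,854,006.10
CNY 1,854,006.10 × 0.1443 = CHF 267,533.08

CHF 267,533.08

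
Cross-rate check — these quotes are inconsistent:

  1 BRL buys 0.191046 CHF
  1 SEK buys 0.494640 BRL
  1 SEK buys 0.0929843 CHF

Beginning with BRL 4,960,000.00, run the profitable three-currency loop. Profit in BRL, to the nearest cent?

Profit: BRL 80,797.29

Profitable loop is BRL → CHF → SEK → BRL:
BRL 4,960,000.00 × 0.191046 = CHF 947,588.16
CHF 947,588.16 ÷ 0.0929843 = SEK 10,190,840.39
SEK 10,190,840.39 × 0.494640 = BRL 5,040,797.29
Profit = BRL 5,040,797.29 − BRL 4,960,000.00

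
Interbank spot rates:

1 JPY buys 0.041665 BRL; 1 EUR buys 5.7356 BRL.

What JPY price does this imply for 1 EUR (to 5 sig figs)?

EUR/JPY = 137.66

1 EUR × 5.7356 = 5.7356 BRL
5.7356 BRL ÷ 0.041665 = 137.66 JPY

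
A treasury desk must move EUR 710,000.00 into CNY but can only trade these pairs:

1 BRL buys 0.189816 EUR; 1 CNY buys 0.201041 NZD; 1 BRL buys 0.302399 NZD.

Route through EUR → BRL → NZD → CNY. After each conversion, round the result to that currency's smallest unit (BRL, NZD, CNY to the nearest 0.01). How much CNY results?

EUR 710,000.00 ÷ 0.189816 = BRL 3,740,464.45
BRL 3,740,464.45 × 0.302399 = NZD 1,131,112.71
NZD 1,131,112.71 ÷ 0.201041 = CNY 5,626,278.77

CNY 5,626,278.77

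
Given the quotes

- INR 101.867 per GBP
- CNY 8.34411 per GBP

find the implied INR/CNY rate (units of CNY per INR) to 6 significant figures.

INR/CNY = 0.0819118

1 INR ÷ 101.867 = 0.00981672 GBP
0.00981672 GBP × 8.34411 = 0.0819118 CNY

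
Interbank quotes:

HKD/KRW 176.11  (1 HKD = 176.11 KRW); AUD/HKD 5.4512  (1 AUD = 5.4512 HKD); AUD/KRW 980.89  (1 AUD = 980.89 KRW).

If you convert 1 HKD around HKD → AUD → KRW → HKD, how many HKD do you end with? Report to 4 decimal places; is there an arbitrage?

Around HKD → AUD → KRW → HKD: 1 ÷ 5.4512 × 980.89 ÷ 176.11 = 1.021749
Product > 1; profitable direction is HKD → AUD → KRW → HKD.

1.0217 (arbitrage exists)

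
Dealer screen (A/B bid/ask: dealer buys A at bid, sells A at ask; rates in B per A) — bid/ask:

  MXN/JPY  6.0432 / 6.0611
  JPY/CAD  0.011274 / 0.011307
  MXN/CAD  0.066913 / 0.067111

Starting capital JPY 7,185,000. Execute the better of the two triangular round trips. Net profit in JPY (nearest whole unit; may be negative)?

Best loop JPY → CAD → MXN → JPY:
JPY 7,185,000 × 0.011274 (sell JPY at bid) = CAD 81,003.69
CAD 81,003.69 ÷ 0.067111 (buy MXN at ask) = MXN 1,207,010.62
MXN 1,207,010.62 × 6.0432 (sell MXN at bid) = JPY 7,294,207

Net profit: JPY 109,207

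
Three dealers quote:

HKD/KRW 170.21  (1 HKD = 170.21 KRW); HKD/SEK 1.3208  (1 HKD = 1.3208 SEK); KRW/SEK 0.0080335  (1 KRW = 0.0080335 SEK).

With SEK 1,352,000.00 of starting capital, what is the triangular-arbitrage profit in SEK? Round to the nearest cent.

Profit: SEK 47,682.40

Profitable loop is SEK → HKD → KRW → SEK:
SEK 1,352,000.00 ÷ 1.3208 = HKD 1,023,622.05
HKD 1,023,622.05 × 170.21 = KRW 174,230,709
KRW 174,230,709 × 0.0080335 = SEK 1,399,682.40
Profit = SEK 1,399,682.40 − SEK 1,352,000.00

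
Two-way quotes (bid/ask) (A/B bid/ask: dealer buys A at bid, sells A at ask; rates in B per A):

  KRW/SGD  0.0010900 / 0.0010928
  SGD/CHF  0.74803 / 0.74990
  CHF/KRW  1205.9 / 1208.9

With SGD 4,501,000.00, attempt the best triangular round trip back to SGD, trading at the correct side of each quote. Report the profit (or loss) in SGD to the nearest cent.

Best loop SGD → KRW → CHF → SGD:
SGD 4,501,000.00 ÷ 0.0010928 (buy KRW at ask) = KRW 4,118,777,452
KRW 4,118,777,452 ÷ 1208.9 (buy CHF at ask) = CHF 3,407,045.62
CHF 3,407,045.62 ÷ 0.74990 (buy SGD at ask) = SGD 4,543,333.27

Net profit: SGD 42,333.27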